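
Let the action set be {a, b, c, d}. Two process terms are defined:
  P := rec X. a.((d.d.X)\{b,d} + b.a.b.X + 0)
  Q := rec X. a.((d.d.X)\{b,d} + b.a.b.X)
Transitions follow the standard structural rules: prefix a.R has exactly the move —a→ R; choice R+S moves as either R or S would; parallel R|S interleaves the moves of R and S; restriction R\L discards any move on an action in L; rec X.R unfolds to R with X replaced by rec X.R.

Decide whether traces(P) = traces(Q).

YES

Reachable graph of P (4 states):
  m0 = rec X. a.((d.d.X)\{b,d} + b.a.b.X + 0) :: ··a··> m1
  m1 = (d.d.(rec X. a.((d.d.X)\{b,d} + b.a.b.X + 0)))\{b,d} + b.a.b.(rec X. a.((d.d.X)\{b,d} + b.a.b.X + 0)) + 0 :: ··b··> m2
  m2 = a.b.(rec X. a.((d.d.X)\{b,d} + b.a.b.X + 0)) :: ··a··> m3
  m3 = b.(rec X. a.((d.d.X)\{b,d} + b.a.b.X + 0)) :: ··b··> m0
Reachable graph of Q (4 states):
  n0 = rec X. a.((d.d.X)\{b,d} + b.a.b.X) :: ··a··> n1
  n1 = (d.d.(rec X. a.((d.d.X)\{b,d} + b.a.b.X)))\{b,d} + b.a.b.(rec X. a.((d.d.X)\{b,d} + b.a.b.X)) :: ··b··> n2
  n2 = a.b.(rec X. a.((d.d.X)\{b,d} + b.a.b.X)) :: ··a··> n3
  n3 = b.(rec X. a.((d.d.X)\{b,d} + b.a.b.X)) :: ··b··> n0
Partition-refinement fixed point:
  B0 = {m0, m2, n0, n2}
  B1 = {m1, m3, n1, n3}
m0 ∈ B0, n0 ∈ B0 → same block
Bisimilar ⇒ trace-equivalent.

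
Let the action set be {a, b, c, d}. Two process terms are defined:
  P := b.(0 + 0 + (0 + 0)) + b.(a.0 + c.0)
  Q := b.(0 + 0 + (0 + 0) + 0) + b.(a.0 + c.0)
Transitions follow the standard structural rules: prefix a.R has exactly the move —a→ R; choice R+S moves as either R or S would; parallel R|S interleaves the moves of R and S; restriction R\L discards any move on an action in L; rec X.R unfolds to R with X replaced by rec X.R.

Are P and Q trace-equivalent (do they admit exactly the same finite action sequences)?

LTS(P): 4 reachable states
  m0 = b.(0 + 0 + (0 + 0)) + b.(a.0 + c.0) has moves -b-> m1, -b-> m2
  m1 = 0 + 0 + (0 + 0) has moves stopped
  m2 = a.0 + c.0 has moves -a-> m3, -c-> m3
  m3 = 0 has moves stopped
LTS(Q): 4 reachable states
  n0 = b.(0 + 0 + (0 + 0) + 0) + b.(a.0 + c.0) has moves -b-> n1, -b-> n2
  n1 = 0 + 0 + (0 + 0) + 0 has moves stopped
  n2 = a.0 + c.0 has moves -a-> n3, -c-> n3
  n3 = 0 has moves stopped
Partition-refinement fixed point:
  B0 = {m0, n0}
  B1 = {m2, n2}
  B2 = {m1, m3, n1, n3}
m0 ∈ B0, n0 ∈ B0 → same block
Bisimilar ⇒ trace-equivalent.

YES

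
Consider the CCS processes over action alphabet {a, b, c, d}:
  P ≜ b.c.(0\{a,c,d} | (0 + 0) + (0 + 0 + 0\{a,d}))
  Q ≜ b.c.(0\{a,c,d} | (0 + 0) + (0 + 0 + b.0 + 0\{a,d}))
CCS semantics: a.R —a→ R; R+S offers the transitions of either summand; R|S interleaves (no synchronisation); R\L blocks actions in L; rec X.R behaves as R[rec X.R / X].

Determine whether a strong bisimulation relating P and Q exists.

not bisimilar

P's transition system — 3 states:
  u0 = b.c.(0\{a,c,d} | (0 + 0) + (0 + 0 + 0\{a,d})) has moves —b→ u1
  u1 = c.(0\{a,c,d} | (0 + 0) + (0 + 0 + 0\{a,d})) has moves —c→ u2
  u2 = 0\{a,c,d} | (0 + 0) + (0 + 0 + 0\{a,d}) has moves ∅
Q's transition system — 4 states:
  v0 = b.c.(0\{a,c,d} | (0 + 0) + (0 + 0 + b.0 + 0\{a,d})) has moves —b→ v1
  v1 = c.(0\{a,c,d} | (0 + 0) + (0 + 0 + b.0 + 0\{a,d})) has moves —c→ v2
  v2 = 0\{a,c,d} | (0 + 0) + (0 + 0 + b.0 + 0\{a,d}) has moves —b→ v3
  v3 = 0 has moves ∅
Coarsest stable partition (strong bisimilarity classes):
  B0 = {u0}
  B1 = {u1}
  B2 = {u2, v3}
  B3 = {v0}
  B4 = {v1}
  B5 = {v2}
u0 ∈ B0, v0 ∈ B3 → different blocks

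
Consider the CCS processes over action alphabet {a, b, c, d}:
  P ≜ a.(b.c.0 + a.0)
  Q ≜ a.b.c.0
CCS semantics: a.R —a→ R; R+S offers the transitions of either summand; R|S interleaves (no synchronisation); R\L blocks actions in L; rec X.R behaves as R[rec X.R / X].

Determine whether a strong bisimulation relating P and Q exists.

Reachable graph of P (4 states):
  u0 = a.(b.c.0 + a.0) ⊢ --a--▸ u1
  u1 = b.c.0 + a.0 ⊢ --a--▸ u2, --b--▸ u3
  u2 = 0 ⊢ (no moves)
  u3 = c.0 ⊢ --c--▸ u2
Reachable graph of Q (4 states):
  v0 = a.b.c.0 ⊢ --a--▸ v1
  v1 = b.c.0 ⊢ --b--▸ v2
  v2 = c.0 ⊢ --c--▸ v3
  v3 = 0 ⊢ (no moves)
Coarsest stable partition (strong bisimilarity classes):
  B0 = {u0}
  B1 = {u1}
  B2 = {u2, v3}
  B3 = {u3, v2}
  B4 = {v0}
  B5 = {v1}
u0 ∈ B0, v0 ∈ B4 → different blocks

P ≁ Q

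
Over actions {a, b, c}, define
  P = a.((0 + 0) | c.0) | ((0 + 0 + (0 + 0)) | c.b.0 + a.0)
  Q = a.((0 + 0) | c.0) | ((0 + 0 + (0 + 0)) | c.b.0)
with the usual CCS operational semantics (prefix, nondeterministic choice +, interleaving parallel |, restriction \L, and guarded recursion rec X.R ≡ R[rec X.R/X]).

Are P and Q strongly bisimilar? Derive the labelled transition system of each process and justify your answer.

not bisimilar

LTS(P): 12 reachable states
  p0 = a.((0 + 0) | c.0) | ((0 + 0 + (0 + 0)) | c.b.0 + a.0) :: ··a··> p1, ··a··> p2, ··c··> p3
  p1 = (0 + 0) | c.0 | ((0 + 0 + (0 + 0)) | c.b.0 + a.0) :: ··a··> p4, ··c··> p5, ··c··> p6
  p2 = a.((0 + 0) | c.0) | 0 :: ··a··> p4
  p3 = a.((0 + 0) | c.0) | ((0 + 0 + (0 + 0)) | b.0) :: ··a··> p6, ··b··> p7
  p4 = (0 + 0) | c.0 | 0 :: ··c··> p8
  p5 = (0 + 0) | 0 | ((0 + 0 + (0 + 0)) | c.b.0 + a.0) :: ··a··> p8, ··c··> p9
  p6 = (0 + 0) | c.0 | ((0 + 0 + (0 + 0)) | b.0) :: ··b··> p10, ··c··> p9
  p7 = a.((0 + 0) | c.0) | ((0 + 0 + (0 + 0)) | 0) :: ··a··> p10
  p8 = (0 + 0) | 0 | 0 :: deadlocked
  p9 = (0 + 0) | 0 | ((0 + 0 + (0 + 0)) | b.0) :: ··b··> p11
  p10 = (0 + 0) | c.0 | ((0 + 0 + (0 + 0)) | 0) :: ··c··> p11
  p11 = (0 + 0) | 0 | ((0 + 0 + (0 + 0)) | 0) :: deadlocked
LTS(Q): 9 reachable states
  q0 = a.((0 + 0) | c.0) | ((0 + 0 + (0 + 0)) | c.b.0) :: ··a··> q1, ··c··> q2
  q1 = (0 + 0) | c.0 | ((0 + 0 + (0 + 0)) | c.b.0) :: ··c··> q3, ··c··> q4
  q2 = a.((0 + 0) | c.0) | ((0 + 0 + (0 + 0)) | b.0) :: ··a··> q4, ··b··> q5
  q3 = (0 + 0) | 0 | ((0 + 0 + (0 + 0)) | c.b.0) :: ··c··> q6
  q4 = (0 + 0) | c.0 | ((0 + 0 + (0 + 0)) | b.0) :: ··b··> q7, ··c··> q6
  q5 = a.((0 + 0) | c.0) | ((0 + 0 + (0 + 0)) | 0) :: ··a··> q7
  q6 = (0 + 0) | 0 | ((0 + 0 + (0 + 0)) | b.0) :: ··b··> q8
  q7 = (0 + 0) | c.0 | ((0 + 0 + (0 + 0)) | 0) :: ··c··> q8
  q8 = (0 + 0) | 0 | ((0 + 0 + (0 + 0)) | 0) :: deadlocked
Partition-refinement fixed point:
  B0 = {p0}
  B1 = {p2, p7, q5}
  B2 = {p10, p4, q7}
  B3 = {p11, p8, q8}
  B4 = {p3, q2}
  B5 = {p6, q4}
  B6 = {p9, q6}
  B7 = {p1}
  B8 = {p5}
  B9 = {q0}
  B10 = {q1}
  B11 = {q3}
p0 ∈ B0, q0 ∈ B9 → different blocks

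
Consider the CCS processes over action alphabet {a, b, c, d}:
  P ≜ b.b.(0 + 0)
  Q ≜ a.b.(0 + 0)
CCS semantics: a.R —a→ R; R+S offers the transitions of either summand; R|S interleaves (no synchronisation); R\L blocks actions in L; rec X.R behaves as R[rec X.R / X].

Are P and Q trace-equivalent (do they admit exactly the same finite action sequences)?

Reachable graph of P (3 states):
  s0 = b.b.(0 + 0) → =b=> s1
  s1 = b.(0 + 0) → =b=> s2
  s2 = 0 + 0 → stopped
Reachable graph of Q (3 states):
  t0 = a.b.(0 + 0) → =a=> t1
  t1 = b.(0 + 0) → =b=> t2
  t2 = 0 + 0 → stopped
Executing b from P (initial set {s0}):
  step 1 (b): {s1}
  — P admits the full trace.
Executing b from Q (initial set {t0}):
  step 1 (b): no successor for Q

traces(P) ≠ traces(Q) — witness ⟨b⟩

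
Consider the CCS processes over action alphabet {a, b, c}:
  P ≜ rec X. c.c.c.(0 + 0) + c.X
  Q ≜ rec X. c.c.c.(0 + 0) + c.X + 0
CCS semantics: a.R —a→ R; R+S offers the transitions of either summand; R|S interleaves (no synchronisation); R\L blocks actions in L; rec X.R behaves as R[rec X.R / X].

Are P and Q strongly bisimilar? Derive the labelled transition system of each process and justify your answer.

Reachable graph of P (4 states):
  u0 = rec X. c.c.c.(0 + 0) + c.X ⊢ =c=> u0, =c=> u1
  u1 = c.c.(0 + 0) ⊢ =c=> u2
  u2 = c.(0 + 0) ⊢ =c=> u3
  u3 = 0 + 0 ⊢ deadlocked
Reachable graph of Q (4 states):
  v0 = rec X. c.c.c.(0 + 0) + c.X + 0 ⊢ =c=> v0, =c=> v1
  v1 = c.c.(0 + 0) ⊢ =c=> v2
  v2 = c.(0 + 0) ⊢ =c=> v3
  v3 = 0 + 0 ⊢ deadlocked
Partition-refinement fixed point:
  B0 = {u0, v0}
  B1 = {u1, v1}
  B2 = {u2, v2}
  B3 = {u3, v3}
u0 ∈ B0, v0 ∈ B0 → same block

bisimilar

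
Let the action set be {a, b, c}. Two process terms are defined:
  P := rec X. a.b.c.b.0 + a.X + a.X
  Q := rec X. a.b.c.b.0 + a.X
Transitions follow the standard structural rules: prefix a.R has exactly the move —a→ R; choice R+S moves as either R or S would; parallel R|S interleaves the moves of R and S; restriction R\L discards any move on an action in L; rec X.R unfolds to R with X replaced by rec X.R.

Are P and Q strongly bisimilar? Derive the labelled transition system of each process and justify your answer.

Reachable graph of P (5 states):
  p0 = rec X. a.b.c.b.0 + a.X + a.X → —a→ p0, —a→ p1
  p1 = b.c.b.0 → —b→ p2
  p2 = c.b.0 → —c→ p3
  p3 = b.0 → —b→ p4
  p4 = 0 → stopped
Reachable graph of Q (5 states):
  q0 = rec X. a.b.c.b.0 + a.X → —a→ q0, —a→ q1
  q1 = b.c.b.0 → —b→ q2
  q2 = c.b.0 → —c→ q3
  q3 = b.0 → —b→ q4
  q4 = 0 → stopped
Bisimilarity quotient blocks:
  B0 = {p0, q0}
  B1 = {p1, q1}
  B2 = {p2, q2}
  B3 = {p3, q3}
  B4 = {p4, q4}
p0 ∈ B0, q0 ∈ B0 → same block

P ~ Q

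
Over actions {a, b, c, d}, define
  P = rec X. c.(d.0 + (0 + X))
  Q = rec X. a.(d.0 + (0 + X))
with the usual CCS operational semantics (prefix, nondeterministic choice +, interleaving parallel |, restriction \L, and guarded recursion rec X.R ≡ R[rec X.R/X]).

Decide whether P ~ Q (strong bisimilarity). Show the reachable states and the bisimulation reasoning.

P ≁ Q

P's transition system — 3 states:
  p0 = rec X. c.(d.0 + (0 + X)) :: --c--▸ p1
  p1 = d.0 + (0 + (rec X. c.(d.0 + (0 + X)))) :: --c--▸ p1, --d--▸ p2
  p2 = 0 :: ·
Q's transition system — 3 states:
  q0 = rec X. a.(d.0 + (0 + X)) :: --a--▸ q1
  q1 = d.0 + (0 + (rec X. a.(d.0 + (0 + X)))) :: --a--▸ q1, --d--▸ q2
  q2 = 0 :: ·
Coarsest stable partition (strong bisimilarity classes):
  B0 = {p0}
  B1 = {p1}
  B2 = {p2, q2}
  B3 = {q0}
  B4 = {q1}
p0 ∈ B0, q0 ∈ B3 → different blocks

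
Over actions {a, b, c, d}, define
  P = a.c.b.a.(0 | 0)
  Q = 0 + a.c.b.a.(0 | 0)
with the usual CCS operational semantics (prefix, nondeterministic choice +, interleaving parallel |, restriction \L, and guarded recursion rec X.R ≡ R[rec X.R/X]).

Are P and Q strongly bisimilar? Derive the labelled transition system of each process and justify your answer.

YES

LTS(P): 5 reachable states
  s0 = a.c.b.a.(0 | 0) :: --a--▸ s1
  s1 = c.b.a.(0 | 0) :: --c--▸ s2
  s2 = b.a.(0 | 0) :: --b--▸ s3
  s3 = a.(0 | 0) :: --a--▸ s4
  s4 = 0 | 0 :: stopped
LTS(Q): 5 reachable states
  t0 = 0 + a.c.b.a.(0 | 0) :: --a--▸ t1
  t1 = c.b.a.(0 | 0) :: --c--▸ t2
  t2 = b.a.(0 | 0) :: --b--▸ t3
  t3 = a.(0 | 0) :: --a--▸ t4
  t4 = 0 | 0 :: stopped
Coarsest stable partition (strong bisimilarity classes):
  B0 = {s0, t0}
  B1 = {s1, t1}
  B2 = {s2, t2}
  B3 = {s3, t3}
  B4 = {s4, t4}
s0 ∈ B0, t0 ∈ B0 → same block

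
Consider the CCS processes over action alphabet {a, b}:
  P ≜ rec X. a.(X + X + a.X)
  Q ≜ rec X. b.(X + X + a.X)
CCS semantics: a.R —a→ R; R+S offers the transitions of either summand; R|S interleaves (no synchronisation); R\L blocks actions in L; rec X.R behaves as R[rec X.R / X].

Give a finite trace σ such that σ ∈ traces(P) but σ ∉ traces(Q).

P's transition system — 2 states:
  u0 = rec X. a.(X + X + a.X) :: -a-> u1
  u1 = (rec X. a.(X + X + a.X)) + (rec X. a.(X + X + a.X)) + a.(rec X. a.(X + X + a.X)) :: -a-> u0, -a-> u1
Q's transition system — 2 states:
  v0 = rec X. b.(X + X + a.X) :: -b-> v1
  v1 = (rec X. b.(X + X + a.X)) + (rec X. b.(X + X + a.X)) + a.(rec X. b.(X + X + a.X)) :: -a-> v0, -b-> v1
Run σ = ⟨a⟩ on P: start {u0}
  step 1 (a): {u1}
  ✓ P
Run σ = ⟨a⟩ on Q: start {v0}
  step 1 (a): ∅  — Q cannot continue

a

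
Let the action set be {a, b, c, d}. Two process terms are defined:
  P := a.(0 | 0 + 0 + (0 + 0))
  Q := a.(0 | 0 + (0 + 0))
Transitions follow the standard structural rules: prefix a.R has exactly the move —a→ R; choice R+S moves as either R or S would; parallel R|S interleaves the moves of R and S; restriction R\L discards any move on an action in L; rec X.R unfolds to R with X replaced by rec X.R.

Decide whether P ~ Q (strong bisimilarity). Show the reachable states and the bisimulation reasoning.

Reachable graph of P (2 states):
  m0 = a.(0 | 0 + 0 + (0 + 0)) → ··a··> m1
  m1 = 0 | 0 + 0 + (0 + 0) → ∅
Reachable graph of Q (2 states):
  n0 = a.(0 | 0 + (0 + 0)) → ··a··> n1
  n1 = 0 | 0 + (0 + 0) → ∅
Coarsest stable partition (strong bisimilarity classes):
  B0 = {m0, n0}
  B1 = {m1, n1}
m0 ∈ B0, n0 ∈ B0 → same block

bisimilar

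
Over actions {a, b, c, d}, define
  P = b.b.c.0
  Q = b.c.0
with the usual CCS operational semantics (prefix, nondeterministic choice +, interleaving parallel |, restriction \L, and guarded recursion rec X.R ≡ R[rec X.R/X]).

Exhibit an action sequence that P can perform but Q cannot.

P's transition system — 4 states:
  p0 = b.b.c.0 | =b=> p1
  p1 = b.c.0 | =b=> p2
  p2 = c.0 | =c=> p3
  p3 = 0 | stopped
Q's transition system — 3 states:
  q0 = b.c.0 | =b=> q1
  q1 = c.0 | =c=> q2
  q2 = 0 | stopped
Run σ = ⟨bb⟩ on P: start {p0}
  [1] b ⇒ {p1}
  [2] b ⇒ {p2}
  P completes σ.
Run σ = ⟨bb⟩ on Q: start {q0}
  [1] b ⇒ {q1}
  [2] b ⇒ ∅ (Q stuck)

bb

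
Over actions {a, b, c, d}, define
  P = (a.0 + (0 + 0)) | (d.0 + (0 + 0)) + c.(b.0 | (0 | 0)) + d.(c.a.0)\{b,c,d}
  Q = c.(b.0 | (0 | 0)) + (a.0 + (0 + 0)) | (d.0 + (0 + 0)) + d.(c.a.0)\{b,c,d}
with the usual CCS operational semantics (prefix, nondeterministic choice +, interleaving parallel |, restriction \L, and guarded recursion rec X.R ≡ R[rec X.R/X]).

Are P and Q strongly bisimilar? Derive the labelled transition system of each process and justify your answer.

P ~ Q

P's transition system — 7 states:
  p0 = (a.0 + (0 + 0)) | (d.0 + (0 + 0)) + c.(b.0 | (0 | 0)) + d.(c.a.0)\{b,c,d} ⊢ --a--▸ p1, --c--▸ p2, --d--▸ p3, --d--▸ p4
  p1 = 0 | (d.0 + (0 + 0)) ⊢ --d--▸ p5
  p2 = b.0 | (0 | 0) ⊢ --b--▸ p6
  p3 = (a.0 + (0 + 0)) | 0 ⊢ --a--▸ p5
  p4 = (c.a.0)\{b,c,d} ⊢ ∅
  p5 = 0 | 0 ⊢ ∅
  p6 = 0 | (0 | 0) ⊢ ∅
Q's transition system — 7 states:
  q0 = c.(b.0 | (0 | 0)) + (a.0 + (0 + 0)) | (d.0 + (0 + 0)) + d.(c.a.0)\{b,c,d} ⊢ --a--▸ q1, --c--▸ q2, --d--▸ q3, --d--▸ q4
  q1 = 0 | (d.0 + (0 + 0)) ⊢ --d--▸ q5
  q2 = b.0 | (0 | 0) ⊢ --b--▸ q6
  q3 = (a.0 + (0 + 0)) | 0 ⊢ --a--▸ q5
  q4 = (c.a.0)\{b,c,d} ⊢ ∅
  q5 = 0 | 0 ⊢ ∅
  q6 = 0 | (0 | 0) ⊢ ∅
Partition-refinement fixed point:
  B0 = {p0, q0}
  B1 = {p4, p5, p6, q4, q5, q6}
  B2 = {p1, q1}
  B3 = {p3, q3}
  B4 = {p2, q2}
p0 ∈ B0, q0 ∈ B0 → same block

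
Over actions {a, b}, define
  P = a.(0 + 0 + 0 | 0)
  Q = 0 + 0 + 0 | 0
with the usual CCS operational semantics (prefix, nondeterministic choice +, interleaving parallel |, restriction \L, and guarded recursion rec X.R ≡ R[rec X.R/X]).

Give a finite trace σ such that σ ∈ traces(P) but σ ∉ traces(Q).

a

Reachable graph of P (2 states):
  s0 = a.(0 + 0 + 0 | 0) → --a--▸ s1
  s1 = 0 + 0 + 0 | 0 → ∅
Reachable graph of Q (1 states):
  t0 = 0 + 0 + 0 | 0 → ∅
Run σ = ⟨a⟩ on P: start {s0}
  after a @ step 1: {s1}
  P completes σ.
Run σ = ⟨a⟩ on Q: start {t0}
  after a @ step 1: ∅ (Q stuck)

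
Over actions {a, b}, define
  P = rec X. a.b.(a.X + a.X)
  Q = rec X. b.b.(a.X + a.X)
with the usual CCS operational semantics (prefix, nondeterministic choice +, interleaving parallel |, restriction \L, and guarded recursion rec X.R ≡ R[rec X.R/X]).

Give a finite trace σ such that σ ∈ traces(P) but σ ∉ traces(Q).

a

LTS(P): 3 reachable states
  p0 = rec X. a.b.(a.X + a.X) ⊢ —a→ p1
  p1 = b.(a.(rec X. a.b.(a.X + a.X)) + a.(rec X. a.b.(a.X + a.X))) ⊢ —b→ p2
  p2 = a.(rec X. a.b.(a.X + a.X)) + a.(rec X. a.b.(a.X + a.X)) ⊢ —a→ p0
LTS(Q): 3 reachable states
  q0 = rec X. b.b.(a.X + a.X) ⊢ —b→ q1
  q1 = b.(a.(rec X. b.b.(a.X + a.X)) + a.(rec X. b.b.(a.X + a.X))) ⊢ —b→ q2
  q2 = a.(rec X. b.b.(a.X + a.X)) + a.(rec X. b.b.(a.X + a.X)) ⊢ —a→ q0
Executing a from P (initial set {p0}):
  step 1 (a): {p1}
  — P admits the full trace.
Executing a from Q (initial set {q0}):
  step 1 (a): ∅  — Q cannot continue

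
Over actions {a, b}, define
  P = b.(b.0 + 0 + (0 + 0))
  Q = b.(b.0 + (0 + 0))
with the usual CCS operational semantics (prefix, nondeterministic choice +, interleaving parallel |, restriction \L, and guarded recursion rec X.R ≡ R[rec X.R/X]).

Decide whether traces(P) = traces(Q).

Reachable graph of P (3 states):
  u0 = b.(b.0 + 0 + (0 + 0)) ⊢ -b-> u1
  u1 = b.0 + 0 + (0 + 0) ⊢ -b-> u2
  u2 = 0 ⊢ ∅
Reachable graph of Q (3 states):
  v0 = b.(b.0 + (0 + 0)) ⊢ -b-> v1
  v1 = b.0 + (0 + 0) ⊢ -b-> v2
  v2 = 0 ⊢ ∅
Coarsest stable partition (strong bisimilarity classes):
  B0 = {u0, v0}
  B1 = {u1, v1}
  B2 = {u2, v2}
u0 ∈ B0, v0 ∈ B0 → same block
Bisimilar ⇒ trace-equivalent.

YES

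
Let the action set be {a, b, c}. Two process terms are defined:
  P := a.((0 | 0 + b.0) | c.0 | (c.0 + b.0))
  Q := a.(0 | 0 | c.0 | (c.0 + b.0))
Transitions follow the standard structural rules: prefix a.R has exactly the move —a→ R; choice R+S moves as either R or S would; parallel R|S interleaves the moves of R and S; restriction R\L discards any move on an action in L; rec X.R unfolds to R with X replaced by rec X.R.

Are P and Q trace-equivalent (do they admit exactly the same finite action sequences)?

trace-distinct — witness ⟨abb⟩

LTS(P): 9 reachable states
  p0 = a.((0 | 0 + b.0) | c.0 | (c.0 + b.0)) :: ··a··> p1
  p1 = (0 | 0 + b.0) | c.0 | (c.0 + b.0) :: ··b··> p2, ··b··> p3, ··c··> p2, ··c··> p4
  p2 = (0 | 0 + b.0) | c.0 | 0 :: ··b··> p5, ··c··> p6
  p3 = 0 | c.0 | (c.0 + b.0) :: ··b··> p5, ··c··> p5, ··c··> p7
  p4 = (0 | 0 + b.0) | 0 | (c.0 + b.0) :: ··b··> p6, ··b··> p7, ··c··> p6
  p5 = 0 | c.0 | 0 :: ··c··> p8
  p6 = (0 | 0 + b.0) | 0 | 0 :: ··b··> p8
  p7 = 0 | 0 | (c.0 + b.0) :: ··b··> p8, ··c··> p8
  p8 = 0 | 0 | 0 :: stopped
LTS(Q): 5 reachable states
  q0 = a.(0 | 0 | c.0 | (c.0 + b.0)) :: ··a··> q1
  q1 = 0 | 0 | c.0 | (c.0 + b.0) :: ··b··> q2, ··c··> q2, ··c··> q3
  q2 = 0 | 0 | c.0 | 0 :: ··c··> q4
  q3 = 0 | 0 | 0 | (c.0 + b.0) :: ··b··> q4, ··c··> q4
  q4 = 0 | 0 | 0 | 0 :: stopped
Executing abb from P (initial set {p0}):
  [1] a ⇒ {p1}
  [2] b ⇒ {p2, p3}
  [3] b ⇒ {p5}
  P completes σ.
Executing abb from Q (initial set {q0}):
  [1] a ⇒ {q1}
  [2] b ⇒ {q2}
  [3] b ⇒ ∅ (Q stuck)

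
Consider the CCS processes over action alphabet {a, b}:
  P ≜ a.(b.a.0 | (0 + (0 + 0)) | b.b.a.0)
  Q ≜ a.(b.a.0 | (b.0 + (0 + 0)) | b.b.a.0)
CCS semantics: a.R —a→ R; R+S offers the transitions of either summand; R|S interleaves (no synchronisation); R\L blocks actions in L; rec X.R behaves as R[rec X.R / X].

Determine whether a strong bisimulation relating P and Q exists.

P's transition system — 13 states:
  u0 = a.(b.a.0 | (0 + (0 + 0)) | b.b.a.0) has moves --a--▸ u1
  u1 = b.a.0 | (0 + (0 + 0)) | b.b.a.0 has moves --b--▸ u2, --b--▸ u3
  u2 = a.0 | (0 + (0 + 0)) | b.b.a.0 has moves --a--▸ u4, --b--▸ u5
  u3 = b.a.0 | (0 + (0 + 0)) | b.a.0 has moves --b--▸ u5, --b--▸ u6
  u4 = 0 | (0 + (0 + 0)) | b.b.a.0 has moves --b--▸ u7
  u5 = a.0 | (0 + (0 + 0)) | b.a.0 has moves --a--▸ u7, --b--▸ u8
  u6 = b.a.0 | (0 + (0 + 0)) | a.0 has moves --a--▸ u9, --b--▸ u8
  u7 = 0 | (0 + (0 + 0)) | b.a.0 has moves --b--▸ u10
  u8 = a.0 | (0 + (0 + 0)) | a.0 has moves --a--▸ u10, --a--▸ u11
  u9 = b.a.0 | (0 + (0 + 0)) | 0 has moves --b--▸ u11
  u10 = 0 | (0 + (0 + 0)) | a.0 has moves --a--▸ u12
  u11 = a.0 | (0 + (0 + 0)) | 0 has moves --a--▸ u12
  u12 = 0 | (0 + (0 + 0)) | 0 has moves deadlocked
Q's transition system — 25 states:
  v0 = a.(b.a.0 | (b.0 + (0 + 0)) | b.b.a.0) has moves --a--▸ v1
  v1 = b.a.0 | (b.0 + (0 + 0)) | b.b.a.0 has moves --b--▸ v2, --b--▸ v3, --b--▸ v4
  v2 = a.0 | (b.0 + (0 + 0)) | b.b.a.0 has moves --a--▸ v5, --b--▸ v6, --b--▸ v7
  v3 = b.a.0 | (b.0 + (0 + 0)) | b.a.0 has moves --b--▸ v6, --b--▸ v8, --b--▸ v9
  v4 = b.a.0 | 0 | b.b.a.0 has moves --b--▸ v7, --b--▸ v9
  v5 = 0 | (b.0 + (0 + 0)) | b.b.a.0 has moves --b--▸ v10, --b--▸ v11
  v6 = a.0 | (b.0 + (0 + 0)) | b.a.0 has moves --a--▸ v10, --b--▸ v12, --b--▸ v13
  v7 = a.0 | 0 | b.b.a.0 has moves --a--▸ v11, --b--▸ v13
  v8 = b.a.0 | (b.0 + (0 + 0)) | a.0 has moves --a--▸ v14, --b--▸ v12, --b--▸ v15
  v9 = b.a.0 | 0 | b.a.0 has moves --b--▸ v13, --b--▸ v15
  v10 = 0 | (b.0 + (0 + 0)) | b.a.0 has moves --b--▸ v16, --b--▸ v17
  v11 = 0 | 0 | b.b.a.0 has moves --b--▸ v17
  v12 = a.0 | (b.0 + (0 + 0)) | a.0 has moves --a--▸ v16, --a--▸ v18, --b--▸ v19
  v13 = a.0 | 0 | b.a.0 has moves --a--▸ v17, --b--▸ v19
  v14 = b.a.0 | (b.0 + (0 + 0)) | 0 has moves --b--▸ v18, --b--▸ v20
  v15 = b.a.0 | 0 | a.0 has moves --a--▸ v20, --b--▸ v19
  v16 = 0 | (b.0 + (0 + 0)) | a.0 has moves --a--▸ v21, --b--▸ v22
  v17 = 0 | 0 | b.a.0 has moves --b--▸ v22
  v18 = a.0 | (b.0 + (0 + 0)) | 0 has moves --a--▸ v21, --b--▸ v23
  v19 = a.0 | 0 | a.0 has moves --a--▸ v22, --a--▸ v23
  v20 = b.a.0 | 0 | 0 has moves --b--▸ v23
  v21 = 0 | (b.0 + (0 + 0)) | 0 has moves --b--▸ v24
  v22 = 0 | 0 | a.0 has moves --a--▸ v24
  v23 = a.0 | 0 | 0 has moves --a--▸ v24
  v24 = 0 | 0 | 0 has moves deadlocked
Coarsest stable partition (strong bisimilarity classes):
  B0 = {u0}
  B1 = {u1, v4}
  B2 = {u3, v9}
  B3 = {u5, u6, v13, v15}
  B4 = {u7, u9, v17, v20}
  B5 = {u10, u11, v22, v23}
  B6 = {u12, v24}
  B7 = {u8, v19}
  B8 = {u2, v7}
  B9 = {u4, v11}
  B10 = {v0}
  B11 = {v1}
  B12 = {v2}
  B13 = {v5}
  B14 = {v10, v14}
  B15 = {v16, v18}
  B16 = {v21}
  B17 = {v6, v8}
  B18 = {v12}
  B19 = {v3}
u0 ∈ B0, v0 ∈ B10 → different blocks

NO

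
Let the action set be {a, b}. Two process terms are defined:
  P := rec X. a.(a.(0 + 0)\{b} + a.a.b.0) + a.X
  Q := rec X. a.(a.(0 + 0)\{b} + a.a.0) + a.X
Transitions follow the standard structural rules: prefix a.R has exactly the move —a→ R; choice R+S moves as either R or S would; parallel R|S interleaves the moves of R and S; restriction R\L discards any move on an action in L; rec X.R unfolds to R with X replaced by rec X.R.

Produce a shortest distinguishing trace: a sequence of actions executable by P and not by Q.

aaab

P's transition system — 6 states:
  p0 = rec X. a.(a.(0 + 0)\{b} + a.a.b.0) + a.X | —a→ p0, —a→ p1
  p1 = a.(0 + 0)\{b} + a.a.b.0 | —a→ p2, —a→ p3
  p2 = (0 + 0)\{b} | stopped
  p3 = a.b.0 | —a→ p4
  p4 = b.0 | —b→ p5
  p5 = 0 | stopped
Q's transition system — 5 states:
  q0 = rec X. a.(a.(0 + 0)\{b} + a.a.0) + a.X | —a→ q0, —a→ q1
  q1 = a.(0 + 0)\{b} + a.a.0 | —a→ q2, —a→ q3
  q2 = (0 + 0)\{b} | stopped
  q3 = a.0 | —a→ q4
  q4 = 0 | stopped
Executing aaab from P (initial set {p0}):
  step 1 (a): {p0, p1}
  step 2 (a): {p0, p1, p2, p3}
  step 3 (a): {p0, p1, p2, p3, p4}
  step 4 (b): {p5}
  — P admits the full trace.
Executing aaab from Q (initial set {q0}):
  step 1 (a): {q0, q1}
  step 2 (a): {q0, q1, q2, q3}
  step 3 (a): {q0, q1, q2, q3, q4}
  step 4 (b): no successor for Q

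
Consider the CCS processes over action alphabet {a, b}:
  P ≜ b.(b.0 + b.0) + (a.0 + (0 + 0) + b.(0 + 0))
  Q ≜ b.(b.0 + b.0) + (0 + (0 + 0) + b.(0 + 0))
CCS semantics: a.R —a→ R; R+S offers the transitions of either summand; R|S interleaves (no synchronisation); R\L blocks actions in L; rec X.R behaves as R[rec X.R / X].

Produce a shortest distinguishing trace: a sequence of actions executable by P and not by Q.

a

Reachable graph of P (4 states):
  s0 = b.(b.0 + b.0) + (a.0 + (0 + 0) + b.(0 + 0)) :: =a=> s1, =b=> s2, =b=> s3
  s1 = 0 :: stopped
  s2 = 0 + 0 :: stopped
  s3 = b.0 + b.0 :: =b=> s1
Reachable graph of Q (4 states):
  t0 = b.(b.0 + b.0) + (0 + (0 + 0) + b.(0 + 0)) :: =b=> t1, =b=> t2
  t1 = 0 + 0 :: stopped
  t2 = b.0 + b.0 :: =b=> t3
  t3 = 0 :: stopped
Run σ = ⟨a⟩ on P: start {s0}
  [1] a ⇒ {s1}
  — P admits the full trace.
Run σ = ⟨a⟩ on Q: start {t0}
  [1] a ⇒ no successor for Q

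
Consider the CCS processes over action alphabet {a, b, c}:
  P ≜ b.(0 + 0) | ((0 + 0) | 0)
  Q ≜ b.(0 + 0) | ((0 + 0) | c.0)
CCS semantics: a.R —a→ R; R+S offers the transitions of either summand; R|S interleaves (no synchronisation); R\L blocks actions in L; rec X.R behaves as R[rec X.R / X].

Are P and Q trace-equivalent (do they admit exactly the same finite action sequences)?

NO — witness ⟨c⟩

P's transition system — 2 states:
  p0 = b.(0 + 0) | ((0 + 0) | 0) has moves =b=> p1
  p1 = (0 + 0) | ((0 + 0) | 0) has moves deadlocked
Q's transition system — 4 states:
  q0 = b.(0 + 0) | ((0 + 0) | c.0) has moves =b=> q1, =c=> q2
  q1 = (0 + 0) | ((0 + 0) | c.0) has moves =c=> q3
  q2 = b.(0 + 0) | ((0 + 0) | 0) has moves =b=> q3
  q3 = (0 + 0) | ((0 + 0) | 0) has moves deadlocked
Run σ = ⟨c⟩ on Q: start {q0}
  step 1 (c): {q2}
  ✓ Q
Run σ = ⟨c⟩ on P: start {p0}
  step 1 (c): ∅  — P cannot continue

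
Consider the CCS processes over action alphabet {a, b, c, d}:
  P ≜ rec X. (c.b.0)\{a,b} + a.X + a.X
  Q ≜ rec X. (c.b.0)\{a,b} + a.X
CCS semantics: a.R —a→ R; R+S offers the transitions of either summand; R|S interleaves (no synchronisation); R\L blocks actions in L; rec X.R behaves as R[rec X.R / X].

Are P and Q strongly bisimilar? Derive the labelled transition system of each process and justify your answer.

YES

LTS(P): 2 reachable states
  p0 = rec X. (c.b.0)\{a,b} + a.X + a.X :: -a-> p0, -c-> p1
  p1 = (b.0)\{a,b} :: (no moves)
LTS(Q): 2 reachable states
  q0 = rec X. (c.b.0)\{a,b} + a.X :: -a-> q0, -c-> q1
  q1 = (b.0)\{a,b} :: (no moves)
Coarsest stable partition (strong bisimilarity classes):
  B0 = {p0, q0}
  B1 = {p1, q1}
p0 ∈ B0, q0 ∈ B0 → same block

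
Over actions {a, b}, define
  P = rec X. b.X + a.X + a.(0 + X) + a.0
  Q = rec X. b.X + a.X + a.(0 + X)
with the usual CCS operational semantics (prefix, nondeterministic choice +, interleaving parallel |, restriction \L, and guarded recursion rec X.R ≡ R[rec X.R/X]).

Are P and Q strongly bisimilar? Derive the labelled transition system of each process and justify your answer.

P's transition system — 3 states:
  s0 = rec X. b.X + a.X + a.(0 + X) + a.0 has moves =a=> s0, =a=> s1, =a=> s2, =b=> s0
  s1 = 0 has moves deadlocked
  s2 = 0 + (rec X. b.X + a.X + a.(0 + X) + a.0) has moves =a=> s0, =a=> s1, =a=> s2, =b=> s0
Q's transition system — 2 states:
  t0 = rec X. b.X + a.X + a.(0 + X) has moves =a=> t0, =a=> t1, =b=> t0
  t1 = 0 + (rec X. b.X + a.X + a.(0 + X)) has moves =a=> t0, =a=> t1, =b=> t0
Partition-refinement fixed point:
  B0 = {s0, s2}
  B1 = {s1}
  B2 = {t0, t1}
s0 ∈ B0, t0 ∈ B2 → different blocks

not bisimilar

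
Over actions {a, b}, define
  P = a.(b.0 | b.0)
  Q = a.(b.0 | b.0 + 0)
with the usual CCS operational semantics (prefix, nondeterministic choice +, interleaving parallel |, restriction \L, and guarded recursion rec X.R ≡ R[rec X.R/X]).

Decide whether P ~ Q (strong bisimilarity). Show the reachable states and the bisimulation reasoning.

YES

P's transition system — 5 states:
  m0 = a.(b.0 | b.0) | --a--▸ m1
  m1 = b.0 | b.0 | --b--▸ m2, --b--▸ m3
  m2 = 0 | b.0 | --b--▸ m4
  m3 = b.0 | 0 | --b--▸ m4
  m4 = 0 | 0 | (no moves)
Q's transition system — 5 states:
  n0 = a.(b.0 | b.0 + 0) | --a--▸ n1
  n1 = b.0 | b.0 + 0 | --b--▸ n2, --b--▸ n3
  n2 = 0 | b.0 | --b--▸ n4
  n3 = b.0 | 0 | --b--▸ n4
  n4 = 0 | 0 | (no moves)
Bisimilarity quotient blocks:
  B0 = {m0, n0}
  B1 = {m1, n1}
  B2 = {m2, m3, n2, n3}
  B3 = {m4, n4}
m0 ∈ B0, n0 ∈ B0 → same block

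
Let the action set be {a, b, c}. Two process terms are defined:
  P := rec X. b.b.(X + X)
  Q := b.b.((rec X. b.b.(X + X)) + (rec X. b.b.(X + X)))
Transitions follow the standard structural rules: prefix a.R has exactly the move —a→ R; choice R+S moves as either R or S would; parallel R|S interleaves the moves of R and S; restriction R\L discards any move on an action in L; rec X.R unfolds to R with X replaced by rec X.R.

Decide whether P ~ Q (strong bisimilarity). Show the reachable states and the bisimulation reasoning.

bisimilar

LTS(P): 3 reachable states
  u0 = rec X. b.b.(X + X) :: =b=> u1
  u1 = b.((rec X. b.b.(X + X)) + (rec X. b.b.(X + X))) :: =b=> u2
  u2 = (rec X. b.b.(X + X)) + (rec X. b.b.(X + X)) :: =b=> u1
LTS(Q): 3 reachable states
  v0 = b.b.((rec X. b.b.(X + X)) + (rec X. b.b.(X + X))) :: =b=> v1
  v1 = b.((rec X. b.b.(X + X)) + (rec X. b.b.(X + X))) :: =b=> v2
  v2 = (rec X. b.b.(X + X)) + (rec X. b.b.(X + X)) :: =b=> v1
Coarsest stable partition (strong bisimilarity classes):
  B0 = {u0, u1, u2, v0, v1, v2}
u0 ∈ B0, v0 ∈ B0 → same block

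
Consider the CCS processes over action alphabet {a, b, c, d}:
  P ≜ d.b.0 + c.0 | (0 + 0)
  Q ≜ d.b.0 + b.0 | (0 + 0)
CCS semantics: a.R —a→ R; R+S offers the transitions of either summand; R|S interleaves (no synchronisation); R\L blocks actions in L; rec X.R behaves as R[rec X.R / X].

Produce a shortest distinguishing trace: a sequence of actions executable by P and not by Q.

P's transition system — 4 states:
  s0 = d.b.0 + c.0 | (0 + 0) ⊢ -c-> s1, -d-> s2
  s1 = 0 | (0 + 0) ⊢ (no moves)
  s2 = b.0 ⊢ -b-> s3
  s3 = 0 ⊢ (no moves)
Q's transition system — 4 states:
  t0 = d.b.0 + b.0 | (0 + 0) ⊢ -b-> t1, -d-> t2
  t1 = 0 | (0 + 0) ⊢ (no moves)
  t2 = b.0 ⊢ -b-> t3
  t3 = 0 ⊢ (no moves)
Executing c from P (initial set {s0}):
  after c @ step 1: {s1}
  P completes σ.
Executing c from Q (initial set {t0}):
  after c @ step 1: ∅ (Q stuck)

c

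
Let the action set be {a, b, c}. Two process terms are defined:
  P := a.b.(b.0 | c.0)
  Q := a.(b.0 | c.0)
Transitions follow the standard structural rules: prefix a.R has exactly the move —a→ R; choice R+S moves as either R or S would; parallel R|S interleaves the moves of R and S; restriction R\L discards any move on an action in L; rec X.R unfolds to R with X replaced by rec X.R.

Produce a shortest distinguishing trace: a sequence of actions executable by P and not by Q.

P's transition system — 6 states:
  p0 = a.b.(b.0 | c.0) → --a--▸ p1
  p1 = b.(b.0 | c.0) → --b--▸ p2
  p2 = b.0 | c.0 → --b--▸ p3, --c--▸ p4
  p3 = 0 | c.0 → --c--▸ p5
  p4 = b.0 | 0 → --b--▸ p5
  p5 = 0 | 0 → ∅
Q's transition system — 5 states:
  q0 = a.(b.0 | c.0) → --a--▸ q1
  q1 = b.0 | c.0 → --b--▸ q2, --c--▸ q3
  q2 = 0 | c.0 → --c--▸ q4
  q3 = b.0 | 0 → --b--▸ q4
  q4 = 0 | 0 → ∅
Run σ = ⟨abb⟩ on P: start {p0}
  [1] a ⇒ {p1}
  [2] b ⇒ {p2}
  [3] b ⇒ {p3}
  ✓ P
Run σ = ⟨abb⟩ on Q: start {q0}
  [1] a ⇒ {q1}
  [2] b ⇒ {q2}
  [3] b ⇒ no successor for Q

abb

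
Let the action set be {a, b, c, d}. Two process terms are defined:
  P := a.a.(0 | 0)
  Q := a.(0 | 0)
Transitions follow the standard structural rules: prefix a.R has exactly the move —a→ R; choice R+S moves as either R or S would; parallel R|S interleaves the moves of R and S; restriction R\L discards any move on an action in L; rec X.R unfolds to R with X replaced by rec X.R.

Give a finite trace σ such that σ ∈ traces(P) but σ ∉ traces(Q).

aa

P's transition system — 3 states:
  u0 = a.a.(0 | 0) ⊢ ··a··> u1
  u1 = a.(0 | 0) ⊢ ··a··> u2
  u2 = 0 | 0 ⊢ stopped
Q's transition system — 2 states:
  v0 = a.(0 | 0) ⊢ ··a··> v1
  v1 = 0 | 0 ⊢ stopped
Run σ = ⟨aa⟩ on P: start {u0}
  step 1 (a): {u1}
  step 2 (a): {u2}
  — P admits the full trace.
Run σ = ⟨aa⟩ on Q: start {v0}
  step 1 (a): {v1}
  step 2 (a): no successor for Q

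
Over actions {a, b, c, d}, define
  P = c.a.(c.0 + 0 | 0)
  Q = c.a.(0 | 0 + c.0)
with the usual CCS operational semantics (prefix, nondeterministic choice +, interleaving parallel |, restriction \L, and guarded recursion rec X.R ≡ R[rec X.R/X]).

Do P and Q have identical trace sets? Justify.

YES

LTS(P): 4 reachable states
  m0 = c.a.(c.0 + 0 | 0) → =c=> m1
  m1 = a.(c.0 + 0 | 0) → =a=> m2
  m2 = c.0 + 0 | 0 → =c=> m3
  m3 = 0 → (no moves)
LTS(Q): 4 reachable states
  n0 = c.a.(0 | 0 + c.0) → =c=> n1
  n1 = a.(0 | 0 + c.0) → =a=> n2
  n2 = 0 | 0 + c.0 → =c=> n3
  n3 = 0 → (no moves)
Bisimilarity quotient blocks:
  B0 = {m0, n0}
  B1 = {m1, n1}
  B2 = {m2, n2}
  B3 = {m3, n3}
m0 ∈ B0, n0 ∈ B0 → same block
Bisimilar ⇒ trace-equivalent.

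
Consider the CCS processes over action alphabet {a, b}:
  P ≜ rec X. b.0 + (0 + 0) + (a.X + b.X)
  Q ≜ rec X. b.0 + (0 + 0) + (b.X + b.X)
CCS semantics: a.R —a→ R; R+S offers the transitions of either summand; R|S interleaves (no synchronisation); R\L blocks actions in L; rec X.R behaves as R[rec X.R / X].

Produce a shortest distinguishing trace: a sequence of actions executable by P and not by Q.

a

P's transition system — 2 states:
  u0 = rec X. b.0 + (0 + 0) + (a.X + b.X) :: --a--▸ u0, --b--▸ u0, --b--▸ u1
  u1 = 0 :: ∅
Q's transition system — 2 states:
  v0 = rec X. b.0 + (0 + 0) + (b.X + b.X) :: --b--▸ v0, --b--▸ v1
  v1 = 0 :: ∅
Executing a from P (initial set {u0}):
  [1] a ⇒ {u0}
  ✓ P
Executing a from Q (initial set {v0}):
  [1] a ⇒ ∅ (Q stuck)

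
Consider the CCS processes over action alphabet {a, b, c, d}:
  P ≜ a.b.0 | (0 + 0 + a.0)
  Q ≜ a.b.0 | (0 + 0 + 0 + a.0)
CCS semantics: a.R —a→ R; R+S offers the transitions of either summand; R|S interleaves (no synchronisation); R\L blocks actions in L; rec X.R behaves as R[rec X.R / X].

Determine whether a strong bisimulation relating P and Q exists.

Reachable graph of P (6 states):
  s0 = a.b.0 | (0 + 0 + a.0) | -a-> s1, -a-> s2
  s1 = a.b.0 | 0 | -a-> s3
  s2 = b.0 | (0 + 0 + a.0) | -a-> s3, -b-> s4
  s3 = b.0 | 0 | -b-> s5
  s4 = 0 | (0 + 0 + a.0) | -a-> s5
  s5 = 0 | 0 | stopped
Reachable graph of Q (6 states):
  t0 = a.b.0 | (0 + 0 + 0 + a.0) | -a-> t1, -a-> t2
  t1 = a.b.0 | 0 | -a-> t3
  t2 = b.0 | (0 + 0 + 0 + a.0) | -a-> t3, -b-> t4
  t3 = b.0 | 0 | -b-> t5
  t4 = 0 | (0 + 0 + 0 + a.0) | -a-> t5
  t5 = 0 | 0 | stopped
Bisimilarity quotient blocks:
  B0 = {s0, t0}
  B1 = {s1, t1}
  B2 = {s3, t3}
  B3 = {s5, t5}
  B4 = {s2, t2}
  B5 = {s4, t4}
s0 ∈ B0, t0 ∈ B0 → same block

YES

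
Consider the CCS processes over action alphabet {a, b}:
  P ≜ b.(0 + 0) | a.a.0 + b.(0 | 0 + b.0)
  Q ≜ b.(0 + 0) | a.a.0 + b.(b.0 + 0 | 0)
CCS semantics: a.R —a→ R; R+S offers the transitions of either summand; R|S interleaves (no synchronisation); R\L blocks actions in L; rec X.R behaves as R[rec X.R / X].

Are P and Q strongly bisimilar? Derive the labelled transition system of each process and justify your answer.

P ~ Q

Reachable graph of P (8 states):
  u0 = b.(0 + 0) | a.a.0 + b.(0 | 0 + b.0) :: -a-> u1, -b-> u2, -b-> u3
  u1 = b.(0 + 0) | a.0 :: -a-> u4, -b-> u5
  u2 = (0 + 0) | a.a.0 :: -a-> u5
  u3 = 0 | 0 + b.0 :: -b-> u6
  u4 = b.(0 + 0) | 0 :: -b-> u7
  u5 = (0 + 0) | a.0 :: -a-> u7
  u6 = 0 :: ∅
  u7 = (0 + 0) | 0 :: ∅
Reachable graph of Q (8 states):
  v0 = b.(0 + 0) | a.a.0 + b.(b.0 + 0 | 0) :: -a-> v1, -b-> v2, -b-> v3
  v1 = b.(0 + 0) | a.0 :: -a-> v4, -b-> v5
  v2 = (0 + 0) | a.a.0 :: -a-> v5
  v3 = b.0 + 0 | 0 :: -b-> v6
  v4 = b.(0 + 0) | 0 :: -b-> v7
  v5 = (0 + 0) | a.0 :: -a-> v7
  v6 = 0 :: ∅
  v7 = (0 + 0) | 0 :: ∅
Coarsest stable partition (strong bisimilarity classes):
  B0 = {u0, v0}
  B1 = {u3, u4, v3, v4}
  B2 = {u6, u7, v6, v7}
  B3 = {u2, v2}
  B4 = {u5, v5}
  B5 = {u1, v1}
u0 ∈ B0, v0 ∈ B0 → same block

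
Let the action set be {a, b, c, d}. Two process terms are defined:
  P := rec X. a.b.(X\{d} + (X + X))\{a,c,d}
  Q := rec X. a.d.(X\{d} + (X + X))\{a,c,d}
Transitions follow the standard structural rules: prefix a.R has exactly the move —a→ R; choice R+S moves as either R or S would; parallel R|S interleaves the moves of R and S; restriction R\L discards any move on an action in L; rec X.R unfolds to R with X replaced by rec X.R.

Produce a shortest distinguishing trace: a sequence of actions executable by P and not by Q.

ab

Reachable graph of P (3 states):
  p0 = rec X. a.b.(X\{d} + (X + X))\{a,c,d} → =a=> p1
  p1 = b.((rec X. a.b.(X\{d} + (X + X))\{a,c,d})\{d} + ((rec X. a.b.(X\{d} + (X + X))\{a,c,d}) + (rec X. a.b.(X\{d} + (X + X))\{a,c,d})))\{a,c,d} → =b=> p2
  p2 = ((rec X. a.b.(X\{d} + (X + X))\{a,c,d})\{d} + ((rec X. a.b.(X\{d} + (X + X))\{a,c,d}) + (rec X. a.b.(X\{d} + (X + X))\{a,c,d})))\{a,c,d} → ∅
Reachable graph of Q (3 states):
  q0 = rec X. a.d.(X\{d} + (X + X))\{a,c,d} → =a=> q1
  q1 = d.((rec X. a.d.(X\{d} + (X + X))\{a,c,d})\{d} + ((rec X. a.d.(X\{d} + (X + X))\{a,c,d}) + (rec X. a.d.(X\{d} + (X + X))\{a,c,d})))\{a,c,d} → =d=> q2
  q2 = ((rec X. a.d.(X\{d} + (X + X))\{a,c,d})\{d} + ((rec X. a.d.(X\{d} + (X + X))\{a,c,d}) + (rec X. a.d.(X\{d} + (X + X))\{a,c,d})))\{a,c,d} → ∅
Executing ab from P (initial set {p0}):
  step 1 (a): {p1}
  step 2 (b): {p2}
  — P admits the full trace.
Executing ab from Q (initial set {q0}):
  step 1 (a): {q1}
  step 2 (b): ∅ (Q stuck)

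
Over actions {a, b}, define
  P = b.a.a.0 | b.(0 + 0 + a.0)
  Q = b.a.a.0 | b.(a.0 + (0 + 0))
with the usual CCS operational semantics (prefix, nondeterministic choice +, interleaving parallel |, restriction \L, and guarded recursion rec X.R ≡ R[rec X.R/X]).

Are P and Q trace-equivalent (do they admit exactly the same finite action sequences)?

LTS(P): 12 reachable states
  m0 = b.a.a.0 | b.(0 + 0 + a.0) has moves —b→ m1, —b→ m2
  m1 = a.a.0 | b.(0 + 0 + a.0) has moves —a→ m3, —b→ m4
  m2 = b.a.a.0 | (0 + 0 + a.0) has moves —a→ m5, —b→ m4
  m3 = a.0 | b.(0 + 0 + a.0) has moves —a→ m6, —b→ m7
  m4 = a.a.0 | (0 + 0 + a.0) has moves —a→ m7, —a→ m8
  m5 = b.a.a.0 | 0 has moves —b→ m8
  m6 = 0 | b.(0 + 0 + a.0) has moves —b→ m9
  m7 = a.0 | (0 + 0 + a.0) has moves —a→ m10, —a→ m9
  m8 = a.a.0 | 0 has moves —a→ m10
  m9 = 0 | (0 + 0 + a.0) has moves —a→ m11
  m10 = a.0 | 0 has moves —a→ m11
  m11 = 0 | 0 has moves stopped
LTS(Q): 12 reachable states
  n0 = b.a.a.0 | b.(a.0 + (0 + 0)) has moves —b→ n1, —b→ n2
  n1 = a.a.0 | b.(a.0 + (0 + 0)) has moves —a→ n3, —b→ n4
  n2 = b.a.a.0 | (a.0 + (0 + 0)) has moves —a→ n5, —b→ n4
  n3 = a.0 | b.(a.0 + (0 + 0)) has moves —a→ n6, —b→ n7
  n4 = a.a.0 | (a.0 + (0 + 0)) has moves —a→ n7, —a→ n8
  n5 = b.a.a.0 | 0 has moves —b→ n8
  n6 = 0 | b.(a.0 + (0 + 0)) has moves —b→ n9
  n7 = a.0 | (a.0 + (0 + 0)) has moves —a→ n10, —a→ n9
  n8 = a.a.0 | 0 has moves —a→ n10
  n9 = 0 | (a.0 + (0 + 0)) has moves —a→ n11
  n10 = a.0 | 0 has moves —a→ n11
  n11 = 0 | 0 has moves stopped
Coarsest stable partition (strong bisimilarity classes):
  B0 = {m0, n0}
  B1 = {m2, n2}
  B2 = {m4, n4}
  B3 = {m7, m8, n7, n8}
  B4 = {m10, m9, n10, n9}
  B5 = {m11, n11}
  B6 = {m5, n5}
  B7 = {m1, n1}
  B8 = {m3, n3}
  B9 = {m6, n6}
m0 ∈ B0, n0 ∈ B0 → same block
Bisimilar ⇒ trace-equivalent.

trace-equivalent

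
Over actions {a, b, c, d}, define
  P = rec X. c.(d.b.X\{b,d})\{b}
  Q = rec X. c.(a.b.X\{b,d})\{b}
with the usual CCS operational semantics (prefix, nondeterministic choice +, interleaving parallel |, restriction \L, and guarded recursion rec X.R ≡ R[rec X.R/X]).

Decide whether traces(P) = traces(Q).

Reachable graph of P (3 states):
  s0 = rec X. c.(d.b.X\{b,d})\{b} has moves =c=> s1
  s1 = (d.b.(rec X. c.(d.b.X\{b,d})\{b})\{b,d})\{b} has moves =d=> s2
  s2 = (b.(rec X. c.(d.b.X\{b,d})\{b})\{b,d})\{b} has moves ∅
Reachable graph of Q (3 states):
  t0 = rec X. c.(a.b.X\{b,d})\{b} has moves =c=> t1
  t1 = (a.b.(rec X. c.(a.b.X\{b,d})\{b})\{b,d})\{b} has moves =a=> t2
  t2 = (b.(rec X. c.(a.b.X\{b,d})\{b})\{b,d})\{b} has moves ∅
Run σ = ⟨cd⟩ on P: start {s0}
  step 1 (c): {s1}
  step 2 (d): {s2}
  — P admits the full trace.
Run σ = ⟨cd⟩ on Q: start {t0}
  step 1 (c): {t1}
  step 2 (d): ∅  — Q cannot continue

trace-distinct — witness ⟨cd⟩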